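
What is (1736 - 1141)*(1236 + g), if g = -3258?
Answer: -1203090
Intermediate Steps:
(1736 - 1141)*(1236 + g) = (1736 - 1141)*(1236 - 3258) = 595*(-2022) = -1203090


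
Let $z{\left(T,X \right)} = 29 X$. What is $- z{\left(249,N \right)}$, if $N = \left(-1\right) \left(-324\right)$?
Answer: $-9396$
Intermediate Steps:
$N = 324$
$- z{\left(249,N \right)} = - 29 \cdot 324 = \left(-1\right) 9396 = -9396$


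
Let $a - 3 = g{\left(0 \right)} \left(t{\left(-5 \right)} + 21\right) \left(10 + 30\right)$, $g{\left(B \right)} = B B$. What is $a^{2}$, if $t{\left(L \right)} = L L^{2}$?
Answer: $9$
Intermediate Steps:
$t{\left(L \right)} = L^{3}$
$g{\left(B \right)} = B^{2}$
$a = 3$ ($a = 3 + 0^{2} \left(\left(-5\right)^{3} + 21\right) \left(10 + 30\right) = 3 + 0 \left(-125 + 21\right) 40 = 3 + 0 \left(\left(-104\right) 40\right) = 3 + 0 \left(-4160\right) = 3 + 0 = 3$)
$a^{2} = 3^{2} = 9$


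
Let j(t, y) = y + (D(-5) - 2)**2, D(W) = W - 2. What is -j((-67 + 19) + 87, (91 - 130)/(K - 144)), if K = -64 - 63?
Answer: -21990/271 ≈ -81.144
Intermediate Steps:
D(W) = -2 + W
K = -127
j(t, y) = 81 + y (j(t, y) = y + ((-2 - 5) - 2)**2 = y + (-7 - 2)**2 = y + (-9)**2 = y + 81 = 81 + y)
-j((-67 + 19) + 87, (91 - 130)/(K - 144)) = -(81 + (91 - 130)/(-127 - 144)) = -(81 - 39/(-271)) = -(81 - 39*(-1/271)) = -(81 + 39/271) = -1*21990/271 = -21990/271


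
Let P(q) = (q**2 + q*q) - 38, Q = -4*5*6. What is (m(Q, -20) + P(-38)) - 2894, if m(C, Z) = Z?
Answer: -64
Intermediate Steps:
Q = -120 (Q = -20*6 = -120)
P(q) = -38 + 2*q**2 (P(q) = (q**2 + q**2) - 38 = 2*q**2 - 38 = -38 + 2*q**2)
(m(Q, -20) + P(-38)) - 2894 = (-20 + (-38 + 2*(-38)**2)) - 2894 = (-20 + (-38 + 2*1444)) - 2894 = (-20 + (-38 + 2888)) - 2894 = (-20 + 2850) - 2894 = 2830 - 2894 = -64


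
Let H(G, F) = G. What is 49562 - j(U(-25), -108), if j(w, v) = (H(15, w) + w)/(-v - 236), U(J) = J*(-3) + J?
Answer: 6344001/128 ≈ 49563.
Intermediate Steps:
U(J) = -2*J (U(J) = -3*J + J = -2*J)
j(w, v) = (15 + w)/(-236 - v) (j(w, v) = (15 + w)/(-v - 236) = (15 + w)/(-236 - v))
49562 - j(U(-25), -108) = 49562 - (-15 - (-2)*(-25))/(236 - 108) = 49562 - (-15 - 1*50)/128 = 49562 - (-15 - 50)/128 = 49562 - (-65)/128 = 49562 - 1*(-65/128) = 49562 + 65/128 = 6344001/128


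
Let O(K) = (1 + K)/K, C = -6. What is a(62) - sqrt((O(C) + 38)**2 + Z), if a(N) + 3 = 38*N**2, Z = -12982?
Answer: 146069 - I*sqrt(413063)/6 ≈ 1.4607e+5 - 107.12*I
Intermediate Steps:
O(K) = (1 + K)/K
a(N) = -3 + 38*N**2
a(62) - sqrt((O(C) + 38)**2 + Z) = (-3 + 38*62**2) - sqrt(((1 - 6)/(-6) + 38)**2 - 12982) = (-3 + 38*3844) - sqrt((-1/6*(-5) + 38)**2 - 12982) = (-3 + 146072) - sqrt((5/6 + 38)**2 - 12982) = 146069 - sqrt((233/6)**2 - 12982) = 146069 - sqrt(54289/36 - 12982) = 146069 - sqrt(-413063/36) = 146069 - I*sqrt(413063)/6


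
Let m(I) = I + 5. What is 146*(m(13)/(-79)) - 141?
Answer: -13767/79 ≈ -174.27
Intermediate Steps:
m(I) = 5 + I
146*(m(13)/(-79)) - 141 = 146*((5 + 13)/(-79)) - 141 = 146*(18*(-1/79)) - 141 = 146*(-18/79) - 141 = -2628/79 - 141 = -13767/79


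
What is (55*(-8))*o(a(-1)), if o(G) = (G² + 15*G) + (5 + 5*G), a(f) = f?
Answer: 6160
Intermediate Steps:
o(G) = 5 + G² + 20*G
(55*(-8))*o(a(-1)) = (55*(-8))*(5 + (-1)² + 20*(-1)) = -440*(5 + 1 - 20) = -440*(-14) = 6160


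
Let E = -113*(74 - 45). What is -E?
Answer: 3277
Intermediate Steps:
E = -3277 (E = -113*29 = -3277)
-E = -1*(-3277) = 3277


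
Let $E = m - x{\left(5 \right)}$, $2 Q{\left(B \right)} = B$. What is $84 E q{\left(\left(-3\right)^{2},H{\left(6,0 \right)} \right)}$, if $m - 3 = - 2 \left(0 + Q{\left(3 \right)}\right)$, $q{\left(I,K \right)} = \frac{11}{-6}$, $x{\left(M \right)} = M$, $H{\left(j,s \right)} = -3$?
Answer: $770$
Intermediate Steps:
$Q{\left(B \right)} = \frac{B}{2}$
$q{\left(I,K \right)} = - \frac{11}{6}$ ($q{\left(I,K \right)} = 11 \left(- \frac{1}{6}\right) = - \frac{11}{6}$)
$m = 0$ ($m = 3 - 2 \left(0 + \frac{1}{2} \cdot 3\right) = 3 - 2 \left(0 + \frac{3}{2}\right) = 3 - 3 = 0$)
$E = -5$ ($E = 0 - 5 = -5$)
$84 E q{\left(\left(-3\right)^{2},H{\left(6,0 \right)} \right)} = 84 \left(-5\right) \left(- \frac{11}{6}\right) = \left(-420\right) \left(- \frac{11}{6}\right) = 770$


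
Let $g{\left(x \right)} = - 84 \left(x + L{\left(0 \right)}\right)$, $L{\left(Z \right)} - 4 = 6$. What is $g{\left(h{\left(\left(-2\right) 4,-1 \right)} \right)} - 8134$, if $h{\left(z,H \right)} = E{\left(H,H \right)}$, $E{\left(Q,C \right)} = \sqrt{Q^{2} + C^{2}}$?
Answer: $-8974 - 84 \sqrt{2} \approx -9092.8$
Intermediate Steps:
$L{\left(Z \right)} = 10$ ($L{\left(Z \right)} = 4 + 6 = 10$)
$E{\left(Q,C \right)} = \sqrt{C^{2} + Q^{2}}$
$h{\left(z,H \right)} = \sqrt{2} \sqrt{H^{2}}$ ($h{\left(z,H \right)} = \sqrt{H^{2} + H^{2}} = \sqrt{2 H^{2}} = \sqrt{2} \sqrt{H^{2}}$)
$g{\left(x \right)} = -840 - 84 x$ ($g{\left(x \right)} = - 84 \left(x + 10\right) = - 84 \left(10 + x\right) = -840 - 84 x$)
$g{\left(h{\left(\left(-2\right) 4,-1 \right)} \right)} - 8134 = \left(-840 - 84 \sqrt{2} \sqrt{\left(-1\right)^{2}}\right) - 8134 = \left(-840 - 84 \sqrt{2} \sqrt{1}\right) - 8134 = \left(-840 - 84 \sqrt{2} \cdot 1\right) - 8134 = \left(-840 - 84 \sqrt{2}\right) - 8134 = -8974 - 84 \sqrt{2}$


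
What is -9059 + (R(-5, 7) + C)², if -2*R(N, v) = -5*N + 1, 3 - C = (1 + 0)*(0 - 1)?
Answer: -8978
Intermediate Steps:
C = 4 (C = 3 - (1 + 0)*(0 - 1) = 3 - (-1) = 3 - 1*(-1) = 3 + 1 = 4)
R(N, v) = -½ + 5*N/2 (R(N, v) = -(-5*N + 1)/2 = -(1 - 5*N)/2 = -½ + 5*N/2)
-9059 + (R(-5, 7) + C)² = -9059 + ((-½ + (5/2)*(-5)) + 4)² = -9059 + ((-½ - 25/2) + 4)² = -9059 + (-13 + 4)² = -9059 + (-9)² = -9059 + 81 = -8978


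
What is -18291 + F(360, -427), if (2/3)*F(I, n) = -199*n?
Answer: 218337/2 ≈ 1.0917e+5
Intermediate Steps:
F(I, n) = -597*n/2 (F(I, n) = 3*(-199*n)/2 = -597*n/2)
-18291 + F(360, -427) = -18291 - 597/2*(-427) = -18291 + 254919/2 = 218337/2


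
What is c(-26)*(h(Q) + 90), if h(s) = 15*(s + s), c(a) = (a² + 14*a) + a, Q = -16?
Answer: -111540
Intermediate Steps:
c(a) = a² + 15*a
h(s) = 30*s (h(s) = 15*(2*s) = 30*s)
c(-26)*(h(Q) + 90) = (-26*(15 - 26))*(30*(-16) + 90) = (-26*(-11))*(-480 + 90) = 286*(-390) = -111540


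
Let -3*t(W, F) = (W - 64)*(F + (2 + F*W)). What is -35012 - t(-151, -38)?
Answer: -1330966/3 ≈ -4.4366e+5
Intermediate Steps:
t(W, F) = -(-64 + W)*(2 + F + F*W)/3 (t(W, F) = -(W - 64)*(F + (2 + F*W))/3 = -(-64 + W)*(2 + F + F*W)/3)
-35012 - t(-151, -38) = -35012 - (128/3 - ⅔*(-151) + (64/3)*(-38) + 21*(-38)*(-151) - ⅓*(-38)*(-151)²) = -35012 - (128/3 + 302/3 - 2432/3 + 120498 - ⅓*(-38)*22801) = -35012 - (128/3 + 302/3 - 2432/3 + 120498 + 866438/3) = -35012 - 1*1225930/3 = -35012 - 1225930/3 = -1330966/3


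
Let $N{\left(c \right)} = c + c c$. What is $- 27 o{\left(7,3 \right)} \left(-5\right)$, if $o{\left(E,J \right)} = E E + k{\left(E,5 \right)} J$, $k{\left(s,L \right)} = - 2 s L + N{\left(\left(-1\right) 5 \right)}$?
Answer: $-13635$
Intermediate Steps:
$N{\left(c \right)} = c + c^{2}$
$k{\left(s,L \right)} = 20 - 2 L s$ ($k{\left(s,L \right)} = - 2 s L + \left(-1\right) 5 \left(1 - 5\right) = - 2 L s - 5 \left(1 - 5\right) = - 2 L s - -20 = - 2 L s + 20 = 20 - 2 L s$)
$o{\left(E,J \right)} = E^{2} + J \left(20 - 10 E\right)$ ($o{\left(E,J \right)} = E E + \left(20 - 10 E\right) J = E^{2} + \left(20 - 10 E\right) J = E^{2} + J \left(20 - 10 E\right)$)
$- 27 o{\left(7,3 \right)} \left(-5\right) = - 27 \left(7^{2} - 30 \left(-2 + 7\right)\right) \left(-5\right) = - 27 \left(49 - 30 \cdot 5\right) \left(-5\right) = - 27 \left(49 - 150\right) \left(-5\right) = \left(-27\right) \left(-101\right) \left(-5\right) = 2727 \left(-5\right) = -13635$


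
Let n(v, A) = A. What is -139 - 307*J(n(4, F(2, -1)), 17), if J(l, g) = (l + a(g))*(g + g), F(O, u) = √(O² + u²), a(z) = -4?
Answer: 41613 - 10438*√5 ≈ 18273.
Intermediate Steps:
J(l, g) = 2*g*(-4 + l) (J(l, g) = (l - 4)*(g + g) = (-4 + l)*(2*g) = 2*g*(-4 + l))
-139 - 307*J(n(4, F(2, -1)), 17) = -139 - 614*17*(-4 + √(2² + (-1)²)) = -139 - 614*17*(-4 + √(4 + 1)) = -139 - 614*17*(-4 + √5) = -139 - 307*(-136 + 34*√5) = -139 + (41752 - 10438*√5) = 41613 - 10438*√5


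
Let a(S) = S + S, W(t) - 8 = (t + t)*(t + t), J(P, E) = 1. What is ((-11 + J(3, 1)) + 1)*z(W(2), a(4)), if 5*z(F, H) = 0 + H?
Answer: -72/5 ≈ -14.400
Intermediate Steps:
W(t) = 8 + 4*t² (W(t) = 8 + (t + t)*(t + t) = 8 + (2*t)*(2*t) = 8 + 4*t²)
a(S) = 2*S
z(F, H) = H/5 (z(F, H) = (0 + H)/5 = H/5)
((-11 + J(3, 1)) + 1)*z(W(2), a(4)) = ((-11 + 1) + 1)*((2*4)/5) = (-10 + 1)*((⅕)*8) = -9*8/5 = -72/5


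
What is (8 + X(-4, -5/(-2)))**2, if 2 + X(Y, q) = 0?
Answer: 36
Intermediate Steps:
X(Y, q) = -2 (X(Y, q) = -2 + 0 = -2)
(8 + X(-4, -5/(-2)))**2 = (8 - 2)**2 = 6**2 = 36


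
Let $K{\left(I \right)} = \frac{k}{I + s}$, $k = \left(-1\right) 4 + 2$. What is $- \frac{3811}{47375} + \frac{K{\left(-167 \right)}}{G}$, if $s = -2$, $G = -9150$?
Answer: $- \frac{117864692}{1465166625} \approx -0.080445$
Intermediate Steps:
$k = -2$ ($k = -4 + 2 = -2$)
$K{\left(I \right)} = - \frac{2}{-2 + I}$ ($K{\left(I \right)} = - \frac{2}{I - 2} = - \frac{2}{-2 + I}$)
$- \frac{3811}{47375} + \frac{K{\left(-167 \right)}}{G} = - \frac{3811}{47375} + \frac{\left(-2\right) \frac{1}{-2 - 167}}{-9150} = \left(-3811\right) \frac{1}{47375} + - \frac{2}{-169} \left(- \frac{1}{9150}\right) = - \frac{3811}{47375} + \left(-2\right) \left(- \frac{1}{169}\right) \left(- \frac{1}{9150}\right) = - \frac{3811}{47375} + \frac{2}{169} \left(- \frac{1}{9150}\right) = - \frac{3811}{47375} - \frac{1}{773175} = - \frac{117864692}{1465166625}$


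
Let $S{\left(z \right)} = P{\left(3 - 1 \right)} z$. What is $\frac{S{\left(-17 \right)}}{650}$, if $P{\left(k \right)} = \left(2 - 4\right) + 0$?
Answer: $\frac{17}{325} \approx 0.052308$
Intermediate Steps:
$P{\left(k \right)} = -2$ ($P{\left(k \right)} = -2 + 0 = -2$)
$S{\left(z \right)} = - 2 z$
$\frac{S{\left(-17 \right)}}{650} = \frac{\left(-2\right) \left(-17\right)}{650} = 34 \cdot \frac{1}{650} = \frac{17}{325}$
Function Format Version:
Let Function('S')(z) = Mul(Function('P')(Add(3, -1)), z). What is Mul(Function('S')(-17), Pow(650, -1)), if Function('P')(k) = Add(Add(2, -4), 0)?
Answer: Rational(17, 325) ≈ 0.052308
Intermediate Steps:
Function('P')(k) = -2 (Function('P')(k) = Add(-2, 0) = -2)
Function('S')(z) = Mul(-2, z)
Mul(Function('S')(-17), Pow(650, -1)) = Mul(Mul(-2, -17), Pow(650, -1)) = Mul(34, Rational(1, 650)) = Rational(17, 325)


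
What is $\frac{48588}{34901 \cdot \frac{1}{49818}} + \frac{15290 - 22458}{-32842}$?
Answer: $\frac{39748091319448}{573109321} \approx 69355.0$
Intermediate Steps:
$\frac{48588}{34901 \cdot \frac{1}{49818}} + \frac{15290 - 22458}{-32842} = \frac{48588}{34901 \cdot \frac{1}{49818}} + \left(15290 - 22458\right) \left(- \frac{1}{32842}\right) = \frac{48588}{\frac{34901}{49818}} - - \frac{3584}{16421} = 48588 \cdot \frac{49818}{34901} + \frac{3584}{16421} = \frac{2420556984}{34901} + \frac{3584}{16421} = \frac{39748091319448}{573109321}$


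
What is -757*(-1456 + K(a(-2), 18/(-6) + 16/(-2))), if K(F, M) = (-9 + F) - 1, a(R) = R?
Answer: 1111276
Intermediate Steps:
K(F, M) = -10 + F
-757*(-1456 + K(a(-2), 18/(-6) + 16/(-2))) = -757*(-1456 + (-10 - 2)) = -757*(-1456 - 12) = -757*(-1468) = 1111276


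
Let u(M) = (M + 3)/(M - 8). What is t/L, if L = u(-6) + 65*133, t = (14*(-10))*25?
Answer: -49000/121033 ≈ -0.40485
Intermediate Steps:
u(M) = (3 + M)/(-8 + M)
t = -3500 (t = -140*25 = -3500)
L = 121033/14 (L = (3 - 6)/(-8 - 6) + 65*133 = -3/(-14) + 8645 = -1/14*(-3) + 8645 = 3/14 + 8645 = 121033/14 ≈ 8645.2)
t/L = -3500/121033/14 = -3500*14/121033 = -49000/121033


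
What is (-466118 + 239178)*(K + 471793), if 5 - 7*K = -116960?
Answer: -110860708720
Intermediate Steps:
K = 116965/7 (K = 5/7 - ⅐*(-116960) = 5/7 + 116960/7 = 116965/7 ≈ 16709.)
(-466118 + 239178)*(K + 471793) = (-466118 + 239178)*(116965/7 + 471793) = -226940*3419516/7 = -110860708720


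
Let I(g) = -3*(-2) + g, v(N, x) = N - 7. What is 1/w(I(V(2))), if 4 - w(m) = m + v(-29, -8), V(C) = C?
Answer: 1/32 ≈ 0.031250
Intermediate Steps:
v(N, x) = -7 + N
I(g) = 6 + g
w(m) = 40 - m (w(m) = 4 - (m + (-7 - 29)) = 4 - (m - 36) = 4 - (-36 + m) = 4 + (36 - m) = 40 - m)
1/w(I(V(2))) = 1/(40 - (6 + 2)) = 1/(40 - 1*8) = 1/(40 - 8) = 1/32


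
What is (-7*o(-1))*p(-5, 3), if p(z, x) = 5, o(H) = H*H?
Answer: -35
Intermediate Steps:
o(H) = H²
(-7*o(-1))*p(-5, 3) = -7*(-1)²*5 = -7*1*5 = -7*5 = -35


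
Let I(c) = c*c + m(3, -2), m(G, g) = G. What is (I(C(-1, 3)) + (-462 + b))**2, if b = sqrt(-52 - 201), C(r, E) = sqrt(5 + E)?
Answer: (-451 + I*sqrt(253))**2 ≈ 2.0315e+5 - 14347.0*I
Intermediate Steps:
I(c) = 3 + c**2 (I(c) = c*c + 3 = c**2 + 3 = 3 + c**2)
b = I*sqrt(253) (b = sqrt(-253) = I*sqrt(253) ≈ 15.906*I)
(I(C(-1, 3)) + (-462 + b))**2 = ((3 + (sqrt(5 + 3))**2) + (-462 + I*sqrt(253)))**2 = ((3 + (sqrt(8))**2) + (-462 + I*sqrt(253)))**2 = ((3 + (2*sqrt(2))**2) + (-462 + I*sqrt(253)))**2 = ((3 + 8) + (-462 + I*sqrt(253)))**2 = (11 + (-462 + I*sqrt(253)))**2 = (-451 + I*sqrt(253))**2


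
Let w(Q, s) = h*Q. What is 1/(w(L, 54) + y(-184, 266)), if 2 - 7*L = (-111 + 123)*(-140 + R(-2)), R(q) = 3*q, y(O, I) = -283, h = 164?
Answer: 7/285675 ≈ 2.4503e-5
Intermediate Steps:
L = 1754/7 (L = 2/7 - (-111 + 123)*(-140 + 3*(-2))/7 = 2/7 - 12*(-140 - 6)/7 = 2/7 - 12*(-146)/7 = 2/7 - 1/7*(-1752) = 2/7 + 1752/7 = 1754/7 ≈ 250.57)
w(Q, s) = 164*Q
1/(w(L, 54) + y(-184, 266)) = 1/(164*(1754/7) - 283) = 1/(287656/7 - 283) = 1/(285675/7) = 7/285675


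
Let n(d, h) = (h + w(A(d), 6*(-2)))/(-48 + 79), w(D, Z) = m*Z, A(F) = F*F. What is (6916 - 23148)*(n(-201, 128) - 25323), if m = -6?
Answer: 12739084616/31 ≈ 4.1094e+8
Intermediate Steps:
A(F) = F²
w(D, Z) = -6*Z
n(d, h) = 72/31 + h/31 (n(d, h) = (h - 36*(-2))/(-48 + 79) = (h - 6*(-12))/31 = (h + 72)*(1/31) = (72 + h)*(1/31) = 72/31 + h/31)
(6916 - 23148)*(n(-201, 128) - 25323) = (6916 - 23148)*((72/31 + (1/31)*128) - 25323) = -16232*((72/31 + 128/31) - 25323) = -16232*(200/31 - 25323) = -16232*(-784813/31) = 12739084616/31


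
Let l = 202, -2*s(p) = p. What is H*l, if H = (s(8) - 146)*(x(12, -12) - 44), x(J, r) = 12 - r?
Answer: 606000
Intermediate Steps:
s(p) = -p/2
H = 3000 (H = (-½*8 - 146)*((12 - 1*(-12)) - 44) = (-4 - 146)*((12 + 12) - 44) = -150*(24 - 44) = -150*(-20) = 3000)
H*l = 3000*202 = 606000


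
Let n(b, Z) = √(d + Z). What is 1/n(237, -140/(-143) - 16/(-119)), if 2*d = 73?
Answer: √43568182658/1280137 ≈ 0.16305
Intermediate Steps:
d = 73/2 (d = (½)*73 = 73/2 ≈ 36.500)
n(b, Z) = √(73/2 + Z)
1/n(237, -140/(-143) - 16/(-119)) = 1/(√(146 + 4*(-140/(-143) - 16/(-119)))/2) = 1/(√(146 + 4*(-140*(-1/143) - 16*(-1/119)))/2) = 1/(√(146 + 4*(140/143 + 16/119))/2) = 1/(√(146 + 4*(18948/17017))/2) = 1/(√(146 + 75792/17017)/2) = 1/(√(2560274/17017)/2) = 1/((√43568182658/17017)/2) = 1/(√43568182658/34034) = √43568182658/1280137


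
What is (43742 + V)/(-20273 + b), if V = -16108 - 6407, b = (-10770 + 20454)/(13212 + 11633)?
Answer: -527384815/503673001 ≈ -1.0471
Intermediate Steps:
b = 9684/24845 ≈ 0.38978
V = -22515
(43742 + V)/(-20273 + b) = (43742 - 22515)/(-20273 + 9684/24845) = 21227/(-503673001/24845) = 21227*(-24845/503673001) = -527384815/503673001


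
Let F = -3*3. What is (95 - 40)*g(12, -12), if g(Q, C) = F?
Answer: -495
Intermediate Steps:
F = -9
g(Q, C) = -9
(95 - 40)*g(12, -12) = (95 - 40)*(-9) = 55*(-9) = -495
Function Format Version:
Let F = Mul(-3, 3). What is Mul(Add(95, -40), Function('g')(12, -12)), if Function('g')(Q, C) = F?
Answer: -495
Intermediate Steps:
F = -9
Function('g')(Q, C) = -9
Mul(Add(95, -40), Function('g')(12, -12)) = Mul(Add(95, -40), -9) = Mul(55, -9) = -495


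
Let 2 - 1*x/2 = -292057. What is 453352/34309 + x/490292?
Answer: 11014334693/764610374 ≈ 14.405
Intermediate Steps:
x = 584118 (x = 4 - 2*(-292057) = 4 + 584114 = 584118)
453352/34309 + x/490292 = 453352/34309 + 584118/490292 = 453352*(1/34309) + 584118*(1/490292) = 453352/34309 + 292059/245146 = 11014334693/764610374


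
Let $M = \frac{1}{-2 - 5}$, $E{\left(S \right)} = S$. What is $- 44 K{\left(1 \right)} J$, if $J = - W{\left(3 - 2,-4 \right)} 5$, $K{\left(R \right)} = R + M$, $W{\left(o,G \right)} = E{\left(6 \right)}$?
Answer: $\frac{7920}{7} \approx 1131.4$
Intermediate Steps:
$W{\left(o,G \right)} = 6$
$M = - \frac{1}{7}$ ($M = \frac{1}{-7} = - \frac{1}{7} \approx -0.14286$)
$K{\left(R \right)} = - \frac{1}{7} + R$ ($K{\left(R \right)} = R - \frac{1}{7} = - \frac{1}{7} + R$)
$J = -30$ ($J = \left(-1\right) 6 \cdot 5 = \left(-6\right) 5 = -30$)
$- 44 K{\left(1 \right)} J = - 44 \left(- \frac{1}{7} + 1\right) \left(-30\right) = \left(-44\right) \frac{6}{7} \left(-30\right) = \left(- \frac{264}{7}\right) \left(-30\right) = \frac{7920}{7}$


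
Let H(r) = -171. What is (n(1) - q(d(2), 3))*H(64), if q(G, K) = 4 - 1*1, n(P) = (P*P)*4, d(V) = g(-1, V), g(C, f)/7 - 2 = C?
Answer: -171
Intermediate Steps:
g(C, f) = 14 + 7*C
d(V) = 7 (d(V) = 14 + 7*(-1) = 14 - 7 = 7)
n(P) = 4*P**2 (n(P) = P**2*4 = 4*P**2)
q(G, K) = 3 (q(G, K) = 4 - 1 = 3)
(n(1) - q(d(2), 3))*H(64) = (4*1**2 - 1*3)*(-171) = (4*1 - 3)*(-171) = (4 - 3)*(-171) = 1*(-171) = -171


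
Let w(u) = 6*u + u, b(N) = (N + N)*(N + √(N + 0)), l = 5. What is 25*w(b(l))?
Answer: 8750 + 1750*√5 ≈ 12663.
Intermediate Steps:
b(N) = 2*N*(N + √N) (b(N) = (2*N)*(N + √N) = 2*N*(N + √N))
w(u) = 7*u
25*w(b(l)) = 25*(7*(2*5² + 2*5^(3/2))) = 25*(7*(2*25 + 2*(5*√5))) = 25*(7*(50 + 10*√5)) = 25*(350 + 70*√5) = 8750 + 1750*√5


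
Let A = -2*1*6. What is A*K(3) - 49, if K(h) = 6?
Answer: -121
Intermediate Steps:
A = -12 (A = -2*6 = -12)
A*K(3) - 49 = -12*6 - 49 = -72 - 49 = -121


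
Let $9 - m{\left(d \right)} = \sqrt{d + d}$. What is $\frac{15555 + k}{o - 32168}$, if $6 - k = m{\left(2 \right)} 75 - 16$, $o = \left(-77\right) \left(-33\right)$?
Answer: $- \frac{284}{559} \approx -0.50805$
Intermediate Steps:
$o = 2541$
$m{\left(d \right)} = 9 - \sqrt{2} \sqrt{d}$ ($m{\left(d \right)} = 9 - \sqrt{d + d} = 9 - \sqrt{2 d} = 9 - \sqrt{2} \sqrt{d}$)
$k = -503$ ($k = 6 - \left(\left(9 - \sqrt{2} \sqrt{2}\right) 75 - 16\right) = 6 - \left(\left(9 - 2\right) 75 - 16\right) = 6 - \left(7 \cdot 75 - 16\right) = 6 - \left(525 - 16\right) = 6 - 509 = -503$)
$\frac{15555 + k}{o - 32168} = \frac{15555 - 503}{2541 - 32168} = \frac{15052}{-29627} = 15052 \left(- \frac{1}{29627}\right) = - \frac{284}{559}$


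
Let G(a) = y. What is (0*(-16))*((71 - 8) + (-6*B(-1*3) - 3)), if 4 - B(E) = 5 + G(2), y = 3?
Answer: 0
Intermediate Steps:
G(a) = 3
B(E) = -4 (B(E) = 4 - (5 + 3) = 4 - 1*8 = 4 - 8 = -4)
(0*(-16))*((71 - 8) + (-6*B(-1*3) - 3)) = (0*(-16))*((71 - 8) + (-6*(-4) - 3)) = 0*(63 + (24 - 3)) = 0*(63 + 21) = 0*84 = 0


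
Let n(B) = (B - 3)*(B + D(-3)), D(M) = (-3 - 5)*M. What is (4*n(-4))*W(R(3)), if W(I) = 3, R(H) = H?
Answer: -1680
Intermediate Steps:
D(M) = -8*M
n(B) = (-3 + B)*(24 + B) (n(B) = (B - 3)*(B - 8*(-3)) = (-3 + B)*(B + 24) = (-3 + B)*(24 + B))
(4*n(-4))*W(R(3)) = (4*(-72 + (-4)² + 21*(-4)))*3 = (4*(-72 + 16 - 84))*3 = (4*(-140))*3 = -560*3 = -1680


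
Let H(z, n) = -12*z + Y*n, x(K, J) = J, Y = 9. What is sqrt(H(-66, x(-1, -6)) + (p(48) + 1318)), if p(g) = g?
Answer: 2*sqrt(526) ≈ 45.869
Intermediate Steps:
H(z, n) = -12*z + 9*n
sqrt(H(-66, x(-1, -6)) + (p(48) + 1318)) = sqrt((-12*(-66) + 9*(-6)) + (48 + 1318)) = sqrt((792 - 54) + 1366) = sqrt(738 + 1366) = sqrt(2104) = 2*sqrt(526)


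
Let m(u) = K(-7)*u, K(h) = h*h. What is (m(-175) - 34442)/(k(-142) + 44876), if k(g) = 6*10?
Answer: -43017/44936 ≈ -0.95729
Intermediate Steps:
K(h) = h²
k(g) = 60
m(u) = 49*u (m(u) = (-7)²*u = 49*u)
(m(-175) - 34442)/(k(-142) + 44876) = (49*(-175) - 34442)/(60 + 44876) = (-8575 - 34442)/44936 = -43017*1/44936 = -43017/44936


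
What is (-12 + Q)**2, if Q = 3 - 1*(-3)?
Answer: 36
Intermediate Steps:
Q = 6 (Q = 3 + 3 = 6)
(-12 + Q)**2 = (-12 + 6)**2 = (-6)**2 = 36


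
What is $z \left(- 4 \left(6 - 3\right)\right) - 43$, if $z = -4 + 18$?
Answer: $-211$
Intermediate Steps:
$z = 14$
$z \left(- 4 \left(6 - 3\right)\right) - 43 = 14 \left(- 4 \left(6 - 3\right)\right) - 43 = 14 \left(\left(-4\right) 3\right) - 43 = 14 \left(-12\right) - 43 = -168 - 43 = -211$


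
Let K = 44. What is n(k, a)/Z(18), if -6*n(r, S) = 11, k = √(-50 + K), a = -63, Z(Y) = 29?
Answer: -11/174 ≈ -0.063218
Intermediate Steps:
k = I*√6 (k = √(-50 + 44) = √(-6) = I*√6 ≈ 2.4495*I)
n(r, S) = -11/6 (n(r, S) = -⅙*11 = -11/6)
n(k, a)/Z(18) = -11/6/29 = -11/6*1/29 = -11/174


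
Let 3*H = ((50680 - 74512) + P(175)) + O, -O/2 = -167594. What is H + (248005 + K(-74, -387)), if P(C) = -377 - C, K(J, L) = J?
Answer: 1054597/3 ≈ 3.5153e+5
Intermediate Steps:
O = 335188 (O = -2*(-167594) = 335188)
H = 310804/3 (H = (((50680 - 74512) + (-377 - 1*175)) + 335188)/3 = ((-23832 + (-377 - 175)) + 335188)/3 = ((-23832 - 552) + 335188)/3 = (-24384 + 335188)/3 = (⅓)*310804 = 310804/3 ≈ 1.0360e+5)
H + (248005 + K(-74, -387)) = 310804/3 + (248005 - 74) = 310804/3 + 247931 = 1054597/3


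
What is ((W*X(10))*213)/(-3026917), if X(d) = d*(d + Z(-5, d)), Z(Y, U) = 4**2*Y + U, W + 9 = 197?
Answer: 24026400/3026917 ≈ 7.9376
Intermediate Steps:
W = 188 (W = -9 + 197 = 188)
Z(Y, U) = U + 16*Y (Z(Y, U) = 16*Y + U = U + 16*Y)
X(d) = d*(-80 + 2*d) (X(d) = d*(d + (d + 16*(-5))) = d*(d + (d - 80)) = d*(d + (-80 + d)) = d*(-80 + 2*d))
((W*X(10))*213)/(-3026917) = ((188*(2*10*(-40 + 10)))*213)/(-3026917) = ((188*(2*10*(-30)))*213)*(-1/3026917) = ((188*(-600))*213)*(-1/3026917) = -112800*213*(-1/3026917) = -24026400*(-1/3026917) = 24026400/3026917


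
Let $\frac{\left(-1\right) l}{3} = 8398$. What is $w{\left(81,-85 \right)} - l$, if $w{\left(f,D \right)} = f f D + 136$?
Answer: $-532355$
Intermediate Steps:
$w{\left(f,D \right)} = 136 + D f^{2}$ ($w{\left(f,D \right)} = f^{2} D + 136 = D f^{2} + 136 = 136 + D f^{2}$)
$l = -25194$ ($l = \left(-3\right) 8398 = -25194$)
$w{\left(81,-85 \right)} - l = \left(136 - 85 \cdot 81^{2}\right) - -25194 = \left(136 - 557685\right) + 25194 = -557549 + 25194 = -532355$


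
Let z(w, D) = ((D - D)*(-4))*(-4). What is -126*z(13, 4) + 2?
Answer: 2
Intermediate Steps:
z(w, D) = 0 (z(w, D) = (0*(-4))*(-4) = 0*(-4) = 0)
-126*z(13, 4) + 2 = -126*0 + 2 = 0 + 2 = 2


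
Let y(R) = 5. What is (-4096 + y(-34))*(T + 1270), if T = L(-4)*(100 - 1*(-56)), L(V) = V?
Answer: -2642786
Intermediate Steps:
T = -624 (T = -4*(100 - 1*(-56)) = -4*(100 + 56) = -4*156 = -624)
(-4096 + y(-34))*(T + 1270) = (-4096 + 5)*(-624 + 1270) = -4091*646 = -2642786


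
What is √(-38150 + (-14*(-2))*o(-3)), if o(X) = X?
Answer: I*√38234 ≈ 195.54*I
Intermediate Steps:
√(-38150 + (-14*(-2))*o(-3)) = √(-38150 - 14*(-2)*(-3)) = √(-38150 + 28*(-3)) = √(-38150 - 84) = √(-38234) = I*√38234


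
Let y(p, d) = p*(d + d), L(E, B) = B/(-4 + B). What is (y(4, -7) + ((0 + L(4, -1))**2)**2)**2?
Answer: 1224930001/390625 ≈ 3135.8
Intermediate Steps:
y(p, d) = 2*d*p (y(p, d) = p*(2*d) = 2*d*p)
(y(4, -7) + ((0 + L(4, -1))**2)**2)**2 = (2*(-7)*4 + ((0 - 1/(-4 - 1))**2)**2)**2 = (-56 + ((0 - 1/(-5))**2)**2)**2 = (-56 + ((0 - 1*(-1/5))**2)**2)**2 = (-56 + ((0 + 1/5)**2)**2)**2 = (-56 + ((1/5)**2)**2)**2 = (-56 + (1/25)**2)**2 = (-56 + 1/625)**2 = (-34999/625)**2 = 1224930001/390625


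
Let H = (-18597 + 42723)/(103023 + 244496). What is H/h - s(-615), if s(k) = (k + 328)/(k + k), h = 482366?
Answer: -586709362949/2514470249310 ≈ -0.23333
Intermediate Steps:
H = 24126/347519 ≈ 0.069424
s(k) = (328 + k)/(2*k) (s(k) = (328 + k)/((2*k)) = (328 + k)*(1/(2*k)) = (328 + k)/(2*k))
H/h - s(-615) = (24126/347519)/482366 - (328 - 615)/(2*(-615)) = (24126/347519)*(1/482366) - (-1)*(-287)/(2*615) = 12063/83815674977 - 1*7/30 = 12063/83815674977 - 7/30 = -586709362949/2514470249310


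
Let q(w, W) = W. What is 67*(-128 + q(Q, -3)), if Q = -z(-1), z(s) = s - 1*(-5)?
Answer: -8777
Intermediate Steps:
z(s) = 5 + s (z(s) = s + 5 = 5 + s)
Q = -4 (Q = -(5 - 1) = -1*4 = -4)
67*(-128 + q(Q, -3)) = 67*(-128 - 3) = 67*(-131) = -8777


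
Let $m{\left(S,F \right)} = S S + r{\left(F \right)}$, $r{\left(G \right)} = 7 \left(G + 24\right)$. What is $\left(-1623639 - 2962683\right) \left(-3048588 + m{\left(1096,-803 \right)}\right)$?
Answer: $8497652059650$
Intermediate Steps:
$r{\left(G \right)} = 168 + 7 G$ ($r{\left(G \right)} = 7 \left(24 + G\right) = 168 + 7 G$)
$m{\left(S,F \right)} = 168 + S^{2} + 7 F$ ($m{\left(S,F \right)} = S S + \left(168 + 7 F\right) = S^{2} + \left(168 + 7 F\right) = 168 + S^{2} + 7 F$)
$\left(-1623639 - 2962683\right) \left(-3048588 + m{\left(1096,-803 \right)}\right) = \left(-1623639 - 2962683\right) \left(-3048588 + \left(168 + 1096^{2} + 7 \left(-803\right)\right)\right) = - 4586322 \left(-3048588 + \left(168 + 1201216 - 5621\right)\right) = - 4586322 \left(-3048588 + 1195763\right) = \left(-4586322\right) \left(-1852825\right) = 8497652059650$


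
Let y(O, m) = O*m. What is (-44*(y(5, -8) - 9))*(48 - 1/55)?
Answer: 517244/5 ≈ 1.0345e+5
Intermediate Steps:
(-44*(y(5, -8) - 9))*(48 - 1/55) = (-44*(5*(-8) - 9))*(48 - 1/55) = (-44*(-40 - 9))*(48 - 1*1/55) = (-44*(-49))*(48 - 1/55) = 2156*(2639/55) = 517244/5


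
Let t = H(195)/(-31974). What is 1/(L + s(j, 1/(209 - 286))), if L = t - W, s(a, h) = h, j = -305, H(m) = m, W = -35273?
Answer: 820666/28947336155 ≈ 2.8350e-5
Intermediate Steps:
t = -65/10658 (t = 195/(-31974) = 195*(-1/31974) = -65/10658 ≈ -0.0060987)
L = 375939569/10658 (L = -65/10658 - 1*(-35273) = -65/10658 + 35273 = 375939569/10658 ≈ 35273.)
1/(L + s(j, 1/(209 - 286))) = 1/(375939569/10658 + 1/(209 - 286)) = 1/(375939569/10658 + 1/(-77)) = 1/(375939569/10658 - 1/77) = 1/(28947336155/820666) = 820666/28947336155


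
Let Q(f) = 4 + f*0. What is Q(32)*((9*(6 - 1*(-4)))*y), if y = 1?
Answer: 360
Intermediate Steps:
Q(f) = 4 (Q(f) = 4 + 0 = 4)
Q(32)*((9*(6 - 1*(-4)))*y) = 4*((9*(6 - 1*(-4)))*1) = 4*((9*(6 + 4))*1) = 4*((9*10)*1) = 4*(90*1) = 4*90 = 360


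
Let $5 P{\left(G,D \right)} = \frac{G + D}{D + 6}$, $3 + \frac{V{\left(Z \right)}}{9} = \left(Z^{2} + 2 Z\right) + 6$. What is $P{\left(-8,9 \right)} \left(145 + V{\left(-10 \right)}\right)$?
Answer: $\frac{892}{75} \approx 11.893$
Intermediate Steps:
$V{\left(Z \right)} = 27 + 9 Z^{2} + 18 Z$ ($V{\left(Z \right)} = -27 + 9 \left(\left(Z^{2} + 2 Z\right) + 6\right) = -27 + 9 \left(6 + Z^{2} + 2 Z\right) = -27 + \left(54 + 9 Z^{2} + 18 Z\right) = 27 + 9 Z^{2} + 18 Z$)
$P{\left(G,D \right)} = \frac{D + G}{5 \left(6 + D\right)}$ ($P{\left(G,D \right)} = \frac{\left(G + D\right) \frac{1}{D + 6}}{5} = \frac{\left(D + G\right) \frac{1}{6 + D}}{5} = \frac{\frac{1}{6 + D} \left(D + G\right)}{5} = \frac{D + G}{5 \left(6 + D\right)}$)
$P{\left(-8,9 \right)} \left(145 + V{\left(-10 \right)}\right) = \frac{9 - 8}{5 \left(6 + 9\right)} \left(145 + \left(27 + 9 \left(-10\right)^{2} + 18 \left(-10\right)\right)\right) = \frac{1}{5} \cdot \frac{1}{15} \cdot 1 \left(145 + \left(27 + 9 \cdot 100 - 180\right)\right) = \frac{1}{5} \cdot \frac{1}{15} \cdot 1 \left(145 + \left(27 + 900 - 180\right)\right) = \frac{145 + 747}{75} = \frac{1}{75} \cdot 892 = \frac{892}{75}$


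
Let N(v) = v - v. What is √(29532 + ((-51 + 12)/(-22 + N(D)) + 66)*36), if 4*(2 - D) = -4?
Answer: √3868590/11 ≈ 178.81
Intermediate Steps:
D = 3 (D = 2 - ¼*(-4) = 2 + 1 = 3)
N(v) = 0
√(29532 + ((-51 + 12)/(-22 + N(D)) + 66)*36) = √(29532 + ((-51 + 12)/(-22 + 0) + 66)*36) = √(29532 + (-39/(-22) + 66)*36) = √(29532 + (-39*(-1/22) + 66)*36) = √(29532 + (39/22 + 66)*36) = √(29532 + (1491/22)*36) = √(29532 + 26838/11) = √(351690/11) = √3868590/11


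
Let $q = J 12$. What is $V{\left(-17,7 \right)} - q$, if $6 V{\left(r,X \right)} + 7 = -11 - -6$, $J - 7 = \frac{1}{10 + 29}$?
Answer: $- \frac{1122}{13} \approx -86.308$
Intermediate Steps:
$J = \frac{274}{39}$ ($J = 7 + \frac{1}{10 + 29} = 7 + \frac{1}{39} = \frac{274}{39} \approx 7.0256$)
$V{\left(r,X \right)} = -2$ ($V{\left(r,X \right)} = - \frac{7}{6} + \frac{-11 - -6}{6} = - \frac{7}{6} + \frac{-11 + 6}{6} = - \frac{7}{6} + \frac{1}{6} \left(-5\right) = - \frac{7}{6} - \frac{5}{6} = -2$)
$q = \frac{1096}{13}$ ($q = \frac{274}{39} \cdot 12 = \frac{1096}{13} \approx 84.308$)
$V{\left(-17,7 \right)} - q = -2 - \frac{1096}{13} = - \frac{1122}{13}$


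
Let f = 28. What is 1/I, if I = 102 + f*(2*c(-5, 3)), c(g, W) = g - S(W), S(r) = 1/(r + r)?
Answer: -3/562 ≈ -0.0053381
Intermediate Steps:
S(r) = 1/(2*r)
c(g, W) = g - 1/(2*W)
I = -562/3 (I = 102 + 28*(2*(-5 - ½/3)) = 102 + 28*(2*(-5 - ½*⅓)) = 102 + 28*(2*(-5 - ⅙)) = 102 + 28*(2*(-31/6)) = 102 + 28*(-31/3) = 102 - 868/3 = -562/3 ≈ -187.33)
1/I = 1/(-562/3) = -3/562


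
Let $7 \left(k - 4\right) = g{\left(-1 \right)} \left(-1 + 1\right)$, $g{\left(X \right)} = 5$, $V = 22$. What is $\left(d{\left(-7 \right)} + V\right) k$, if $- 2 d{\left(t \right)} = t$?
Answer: $102$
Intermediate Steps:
$d{\left(t \right)} = - \frac{t}{2}$
$k = 4$ ($k = 4 + \frac{5 \left(-1 + 1\right)}{7} = 4 + \frac{5 \cdot 0}{7} = 4 + \frac{1}{7} \cdot 0 = 4 + 0 = 4$)
$\left(d{\left(-7 \right)} + V\right) k = \left(\left(- \frac{1}{2}\right) \left(-7\right) + 22\right) 4 = \left(\frac{7}{2} + 22\right) 4 = \frac{51}{2} \cdot 4 = 102$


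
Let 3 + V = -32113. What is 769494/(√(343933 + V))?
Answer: 23318*√2577/859 ≈ 1378.0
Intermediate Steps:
V = -32116 (V = -3 - 32113 = -32116)
769494/(√(343933 + V)) = 769494/(√(343933 - 32116)) = 769494/(√311817) = 769494/((11*√2577)) = 769494*(√2577/28347) = 23318*√2577/859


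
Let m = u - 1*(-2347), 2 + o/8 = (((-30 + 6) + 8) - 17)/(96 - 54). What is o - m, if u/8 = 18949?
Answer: -1077729/7 ≈ -1.5396e+5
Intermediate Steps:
u = 151592 (u = 8*18949 = 151592)
o = -156/7 (o = -16 + 8*((((-30 + 6) + 8) - 17)/(96 - 54)) = -16 + 8*(((-24 + 8) - 17)/42) = -16 + 8*((-16 - 17)*(1/42)) = -16 + 8*(-33*1/42) = -16 + 8*(-11/14) = -16 - 44/7 = -156/7 ≈ -22.286)
m = 153939 (m = 151592 - 1*(-2347) = 151592 + 2347 = 153939)
o - m = -156/7 - 1*153939 = -156/7 - 153939 = -1077729/7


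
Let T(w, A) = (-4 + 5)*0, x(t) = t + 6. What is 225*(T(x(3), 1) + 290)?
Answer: 65250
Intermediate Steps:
x(t) = 6 + t
T(w, A) = 0 (T(w, A) = 1*0 = 0)
225*(T(x(3), 1) + 290) = 225*(0 + 290) = 225*290 = 65250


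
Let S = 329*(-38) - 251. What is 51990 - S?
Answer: 64743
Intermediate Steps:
S = -12753 (S = -12502 - 251 = -12753)
51990 - S = 51990 - 1*(-12753) = 51990 + 12753 = 64743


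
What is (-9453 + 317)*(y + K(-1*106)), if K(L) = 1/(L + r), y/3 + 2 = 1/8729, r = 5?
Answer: 48404355200/881629 ≈ 54903.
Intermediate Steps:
y = -52371/8729 (y = -6 + 3/8729 = -52371/8729 ≈ -5.9997)
K(L) = 1/(5 + L) (K(L) = 1/(L + 5) = 1/(5 + L))
(-9453 + 317)*(y + K(-1*106)) = (-9453 + 317)*(-52371/8729 + 1/(5 - 1*106)) = -9136*(-52371/8729 + 1/(5 - 106)) = -9136*(-52371/8729 + 1/(-101)) = -9136*(-52371/8729 - 1/101) = -9136*(-5298200/881629) = 48404355200/881629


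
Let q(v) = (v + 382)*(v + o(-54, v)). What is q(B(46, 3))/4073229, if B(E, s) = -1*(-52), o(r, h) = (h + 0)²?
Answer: 1196104/4073229 ≈ 0.29365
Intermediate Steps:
o(r, h) = h²
B(E, s) = 52
q(v) = (382 + v)*(v + v²) (q(v) = (v + 382)*(v + v²) = (382 + v)*(v + v²))
q(B(46, 3))/4073229 = (52*(382 + 52² + 383*52))/4073229 = (52*(382 + 2704 + 19916))*(1/4073229) = (52*23002)*(1/4073229) = 1196104*(1/4073229) = 1196104/4073229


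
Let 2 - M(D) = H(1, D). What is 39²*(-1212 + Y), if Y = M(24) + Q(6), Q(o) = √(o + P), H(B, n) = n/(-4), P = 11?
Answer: -1831284 + 1521*√17 ≈ -1.8250e+6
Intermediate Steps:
H(B, n) = -n/4 (H(B, n) = n*(-¼) = -n/4)
Q(o) = √(11 + o) (Q(o) = √(o + 11) = √(11 + o))
M(D) = 2 + D/4 (M(D) = 2 - (-1)*D/4 = 2 + D/4)
Y = 8 + √17 (Y = (2 + (¼)*24) + √(11 + 6) = (2 + 6) + √17 = 8 + √17 ≈ 12.123)
39²*(-1212 + Y) = 39²*(-1212 + (8 + √17)) = 1521*(-1204 + √17) = -1831284 + 1521*√17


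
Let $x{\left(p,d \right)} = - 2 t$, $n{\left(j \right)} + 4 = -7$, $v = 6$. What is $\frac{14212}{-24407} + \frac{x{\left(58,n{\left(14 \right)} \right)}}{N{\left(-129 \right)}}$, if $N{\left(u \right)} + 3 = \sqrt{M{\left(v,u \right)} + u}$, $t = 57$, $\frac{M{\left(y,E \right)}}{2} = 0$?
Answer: $\frac{1064323}{561361} + \frac{19 i \sqrt{129}}{23} \approx 1.896 + 9.3825 i$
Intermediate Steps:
$M{\left(y,E \right)} = 0$ ($M{\left(y,E \right)} = 2 \cdot 0 = 0$)
$n{\left(j \right)} = -11$ ($n{\left(j \right)} = -4 - 7 = -11$)
$x{\left(p,d \right)} = -114$ ($x{\left(p,d \right)} = \left(-2\right) 57 = -114$)
$N{\left(u \right)} = -3 + \sqrt{u}$ ($N{\left(u \right)} = -3 + \sqrt{0 + u} = -3 + \sqrt{u}$)
$\frac{14212}{-24407} + \frac{x{\left(58,n{\left(14 \right)} \right)}}{N{\left(-129 \right)}} = \frac{14212}{-24407} - \frac{114}{-3 + \sqrt{-129}} = 14212 \left(- \frac{1}{24407}\right) - \frac{114}{-3 + i \sqrt{129}} = - \frac{14212}{24407} - \frac{114}{-3 + i \sqrt{129}}$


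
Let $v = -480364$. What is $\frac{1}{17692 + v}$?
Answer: $- \frac{1}{462672} \approx -2.1614 \cdot 10^{-6}$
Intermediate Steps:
$\frac{1}{17692 + v} = \frac{1}{17692 - 480364} = \frac{1}{-462672} = - \frac{1}{462672}$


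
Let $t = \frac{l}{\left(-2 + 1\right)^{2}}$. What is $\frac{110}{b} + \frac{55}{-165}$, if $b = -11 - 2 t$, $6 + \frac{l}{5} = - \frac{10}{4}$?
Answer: $\frac{128}{111} \approx 1.1532$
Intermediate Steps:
$l = - \frac{85}{2}$ ($l = -30 + 5 \left(- \frac{10}{4}\right) = -30 + 5 \left(\left(-10\right) \frac{1}{4}\right) = -30 + 5 \left(- \frac{5}{2}\right) = -30 - \frac{25}{2} = - \frac{85}{2} \approx -42.5$)
$t = - \frac{85}{2}$ ($t = - \frac{85}{2 \left(-2 + 1\right)^{2}} = - \frac{85}{2 \left(-1\right)^{2}} = - \frac{85}{2 \cdot 1} = \left(- \frac{85}{2}\right) 1 = - \frac{85}{2} \approx -42.5$)
$b = 74$ ($b = -11 - -85 = -11 + 85 = 74$)
$\frac{110}{b} + \frac{55}{-165} = \frac{110}{74} + \frac{55}{-165} = 110 \cdot \frac{1}{74} + 55 \left(- \frac{1}{165}\right) = \frac{55}{37} - \frac{1}{3} = \frac{128}{111}$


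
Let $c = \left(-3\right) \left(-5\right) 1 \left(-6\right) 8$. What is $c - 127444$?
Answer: $-128164$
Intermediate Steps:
$c = -720$ ($c = 15 \cdot 1 \left(-6\right) 8 = 15 \left(-6\right) 8 = \left(-90\right) 8 = -720$)
$c - 127444 = -720 - 127444 = -128164$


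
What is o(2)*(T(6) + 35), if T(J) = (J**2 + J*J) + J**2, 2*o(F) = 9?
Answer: 1287/2 ≈ 643.50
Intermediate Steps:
o(F) = 9/2 (o(F) = (1/2)*9 = 9/2)
T(J) = 3*J**2 (T(J) = (J**2 + J**2) + J**2 = 2*J**2 + J**2 = 3*J**2)
o(2)*(T(6) + 35) = 9*(3*6**2 + 35)/2 = 9*(3*36 + 35)/2 = 9*(108 + 35)/2 = (9/2)*143 = 1287/2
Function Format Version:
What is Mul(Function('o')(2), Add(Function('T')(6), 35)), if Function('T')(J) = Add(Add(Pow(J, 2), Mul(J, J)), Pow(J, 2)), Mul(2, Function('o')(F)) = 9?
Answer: Rational(1287, 2) ≈ 643.50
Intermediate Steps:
Function('o')(F) = Rational(9, 2) (Function('o')(F) = Mul(Rational(1, 2), 9) = Rational(9, 2))
Function('T')(J) = Mul(3, Pow(J, 2)) (Function('T')(J) = Add(Add(Pow(J, 2), Pow(J, 2)), Pow(J, 2)) = Add(Mul(2, Pow(J, 2)), Pow(J, 2)) = Mul(3, Pow(J, 2)))
Mul(Function('o')(2), Add(Function('T')(6), 35)) = Mul(Rational(9, 2), Add(Mul(3, Pow(6, 2)), 35)) = Mul(Rational(9, 2), Add(Mul(3, 36), 35)) = Mul(Rational(9, 2), Add(108, 35)) = Mul(Rational(9, 2), 143) = Rational(1287, 2)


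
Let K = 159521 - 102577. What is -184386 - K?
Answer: -241330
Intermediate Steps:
K = 56944
-184386 - K = -184386 - 1*56944 = -184386 - 56944 = -241330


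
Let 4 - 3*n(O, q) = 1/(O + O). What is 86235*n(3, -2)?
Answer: 661135/6 ≈ 1.1019e+5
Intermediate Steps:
n(O, q) = 4/3 - 1/(6*O) (n(O, q) = 4/3 - 1/(3*(O + O)) = 4/3 - 1/(2*O)/3 = 4/3 - 1/(6*O))
86235*n(3, -2) = 86235*((⅙)*(-1 + 8*3)/3) = 86235*((⅙)*(⅓)*(-1 + 24)) = 86235*((⅙)*(⅓)*23) = 86235*(23/18) = 661135/6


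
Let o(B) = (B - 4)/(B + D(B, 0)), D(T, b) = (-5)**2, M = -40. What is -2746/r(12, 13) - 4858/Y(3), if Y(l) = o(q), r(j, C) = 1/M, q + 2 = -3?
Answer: 1085720/9 ≈ 1.2064e+5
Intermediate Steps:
D(T, b) = 25
q = -5 (q = -2 - 3 = -5)
o(B) = (-4 + B)/(25 + B) (o(B) = (B - 4)/(B + 25) = (-4 + B)/(25 + B))
r(j, C) = -1/40 (r(j, C) = 1/(-40) = -1/40)
Y(l) = -9/20 (Y(l) = (-4 - 5)/(25 - 5) = -9/20)
-2746/r(12, 13) - 4858/Y(3) = -2746/(-1/40) - 4858/(-9/20) = -2746*(-40) - 4858*(-20/9) = 109840 + 97160/9 = 1085720/9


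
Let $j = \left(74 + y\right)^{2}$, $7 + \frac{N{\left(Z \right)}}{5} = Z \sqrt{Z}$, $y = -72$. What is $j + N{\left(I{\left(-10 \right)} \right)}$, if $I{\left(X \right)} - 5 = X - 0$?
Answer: $-31 - 25 i \sqrt{5} \approx -31.0 - 55.902 i$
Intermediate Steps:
$I{\left(X \right)} = 5 + X$ ($I{\left(X \right)} = 5 + \left(X - 0\right) = 5 + \left(X + 0\right) = 5 + X$)
$N{\left(Z \right)} = -35 + 5 Z^{\frac{3}{2}}$ ($N{\left(Z \right)} = -35 + 5 Z \sqrt{Z} = -35 + 5 Z^{\frac{3}{2}}$)
$j = 4$ ($j = \left(74 - 72\right)^{2} = 2^{2} = 4$)
$j + N{\left(I{\left(-10 \right)} \right)} = 4 - \left(35 - 5 \left(5 - 10\right)^{\frac{3}{2}}\right) = 4 - \left(35 - 5 \left(-5\right)^{\frac{3}{2}}\right) = 4 - \left(35 - 5 \left(- 5 i \sqrt{5}\right)\right) = 4 - \left(35 + 25 i \sqrt{5}\right) = -31 - 25 i \sqrt{5}$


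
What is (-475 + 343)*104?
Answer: -13728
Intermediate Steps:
(-475 + 343)*104 = -132*104 = -13728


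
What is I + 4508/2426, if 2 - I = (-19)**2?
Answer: -433213/1213 ≈ -357.14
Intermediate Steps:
I = -359 (I = 2 - 1*(-19)**2 = 2 - 1*361 = 2 - 361 = -359)
I + 4508/2426 = -359 + 4508/2426 = -359 + 4508*(1/2426) = -359 + 2254/1213 = -433213/1213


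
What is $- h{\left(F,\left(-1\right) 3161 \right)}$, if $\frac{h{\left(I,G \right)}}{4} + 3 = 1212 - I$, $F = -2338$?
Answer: $-14188$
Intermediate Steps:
$h{\left(I,G \right)} = 4836 - 4 I$ ($h{\left(I,G \right)} = -12 + 4 \left(1212 - I\right) = -12 - \left(-4848 + 4 I\right) = 4836 - 4 I$)
$- h{\left(F,\left(-1\right) 3161 \right)} = - (4836 - -9352) = - (4836 + 9352) = \left(-1\right) 14188 = -14188$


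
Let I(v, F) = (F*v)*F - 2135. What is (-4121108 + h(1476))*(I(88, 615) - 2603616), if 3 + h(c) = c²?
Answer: -59593183914215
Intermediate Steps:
h(c) = -3 + c²
I(v, F) = -2135 + v*F² (I(v, F) = v*F² - 2135 = -2135 + v*F²)
(-4121108 + h(1476))*(I(88, 615) - 2603616) = (-4121108 + (-3 + 1476²))*((-2135 + 88*615²) - 2603616) = (-4121108 + (-3 + 2178576))*((-2135 + 88*378225) - 2603616) = (-4121108 + 2178573)*((-2135 + 33283800) - 2603616) = -1942535*(33281665 - 2603616) = -1942535*30678049 = -59593183914215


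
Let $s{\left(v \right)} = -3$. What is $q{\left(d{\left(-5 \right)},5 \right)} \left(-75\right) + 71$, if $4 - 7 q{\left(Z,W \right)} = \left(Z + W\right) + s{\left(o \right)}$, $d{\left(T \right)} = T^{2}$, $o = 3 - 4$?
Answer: $\frac{2222}{7} \approx 317.43$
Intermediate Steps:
$o = -1$ ($o = 3 - 4 = -1$)
$q{\left(Z,W \right)} = 1 - \frac{W}{7} - \frac{Z}{7}$ ($q{\left(Z,W \right)} = \frac{4}{7} - \frac{\left(Z + W\right) - 3}{7} = \frac{4}{7} - \frac{\left(W + Z\right) - 3}{7} = \frac{4}{7} - \frac{-3 + W + Z}{7} = \frac{4}{7} - \left(- \frac{3}{7} + \frac{W}{7} + \frac{Z}{7}\right) = 1 - \frac{W}{7} - \frac{Z}{7}$)
$q{\left(d{\left(-5 \right)},5 \right)} \left(-75\right) + 71 = \left(1 - \frac{5}{7} - \frac{\left(-5\right)^{2}}{7}\right) \left(-75\right) + 71 = \left(1 - \frac{5}{7} - \frac{25}{7}\right) \left(-75\right) + 71 = \left(- \frac{23}{7}\right) \left(-75\right) + 71 = \frac{1725}{7} + 71 = \frac{2222}{7}$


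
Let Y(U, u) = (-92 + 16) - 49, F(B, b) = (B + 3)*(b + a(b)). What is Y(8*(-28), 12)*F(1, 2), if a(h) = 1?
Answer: -1500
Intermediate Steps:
F(B, b) = (1 + b)*(3 + B) (F(B, b) = (B + 3)*(b + 1) = (3 + B)*(1 + b) = (1 + b)*(3 + B))
Y(U, u) = -125 (Y(U, u) = -76 - 49 = -125)
Y(8*(-28), 12)*F(1, 2) = -125*(3 + 1 + 3*2 + 1*2) = -125*(3 + 1 + 6 + 2) = -125*12 = -1500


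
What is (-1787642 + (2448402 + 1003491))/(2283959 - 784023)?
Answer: 1664251/1499936 ≈ 1.1095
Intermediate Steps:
(-1787642 + (2448402 + 1003491))/(2283959 - 784023) = (-1787642 + 3451893)/1499936 = 1664251*(1/1499936) = 1664251/1499936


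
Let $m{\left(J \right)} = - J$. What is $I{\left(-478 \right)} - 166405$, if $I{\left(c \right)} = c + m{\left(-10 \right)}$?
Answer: $-166873$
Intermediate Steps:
$I{\left(c \right)} = 10 + c$ ($I{\left(c \right)} = c - -10 = c + 10 = 10 + c$)
$I{\left(-478 \right)} - 166405 = \left(10 - 478\right) - 166405 = -468 - 166405 = -166873$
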